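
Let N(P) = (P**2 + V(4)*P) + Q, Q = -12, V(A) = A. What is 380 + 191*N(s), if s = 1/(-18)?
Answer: -633049/324 ≈ -1953.9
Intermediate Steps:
s = -1/18 ≈ -0.055556
N(P) = -12 + P**2 + 4*P (N(P) = (P**2 + 4*P) - 12 = -12 + P**2 + 4*P)
380 + 191*N(s) = 380 + 191*(-12 + (-1/18)**2 + 4*(-1/18)) = 380 + 191*(-12 + 1/324 - 2/9) = 380 + 191*(-3959/324) = 380 - 756169/324 = -633049/324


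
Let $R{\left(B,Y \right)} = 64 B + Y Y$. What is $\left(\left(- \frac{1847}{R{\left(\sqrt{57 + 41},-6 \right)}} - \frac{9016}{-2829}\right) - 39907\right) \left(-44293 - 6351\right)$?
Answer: $\frac{6215946869028083}{3075861} + \frac{2619105104 \sqrt{2}}{25007} \approx 2.021 \cdot 10^{9}$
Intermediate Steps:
$R{\left(B,Y \right)} = Y^{2} + 64 B$ ($R{\left(B,Y \right)} = 64 B + Y^{2} = Y^{2} + 64 B$)
$\left(\left(- \frac{1847}{R{\left(\sqrt{57 + 41},-6 \right)}} - \frac{9016}{-2829}\right) - 39907\right) \left(-44293 - 6351\right) = \left(\left(- \frac{1847}{\left(-6\right)^{2} + 64 \sqrt{57 + 41}} - \frac{9016}{-2829}\right) - 39907\right) \left(-44293 - 6351\right) = \left(\left(- \frac{1847}{36 + 64 \sqrt{98}} - - \frac{392}{123}\right) - 39907\right) \left(-50644\right) = \left(\left(- \frac{1847}{36 + 64 \cdot 7 \sqrt{2}} + \frac{392}{123}\right) - 39907\right) \left(-50644\right) = \left(\left(- \frac{1847}{36 + 448 \sqrt{2}} + \frac{392}{123}\right) - 39907\right) \left(-50644\right) = \left(\left(\frac{392}{123} - \frac{1847}{36 + 448 \sqrt{2}}\right) - 39907\right) \left(-50644\right) = \left(- \frac{4908169}{123} - \frac{1847}{36 + 448 \sqrt{2}}\right) \left(-50644\right) = \frac{248569310836}{123} + \frac{93539468}{36 + 448 \sqrt{2}}$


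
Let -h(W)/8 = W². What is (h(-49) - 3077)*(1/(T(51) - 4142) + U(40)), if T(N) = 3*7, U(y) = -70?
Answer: 6428576235/4121 ≈ 1.5600e+6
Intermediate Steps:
T(N) = 21
h(W) = -8*W²
(h(-49) - 3077)*(1/(T(51) - 4142) + U(40)) = (-8*(-49)² - 3077)*(1/(21 - 4142) - 70) = (-8*2401 - 3077)*(1/(-4121) - 70) = (-19208 - 3077)*(-1/4121 - 70) = -22285*(-288471/4121) = 6428576235/4121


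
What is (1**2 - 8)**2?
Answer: 49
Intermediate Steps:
(1**2 - 8)**2 = (1 - 8)**2 = (-7)**2 = 49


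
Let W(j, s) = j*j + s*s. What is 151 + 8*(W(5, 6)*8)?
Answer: 4055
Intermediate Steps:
W(j, s) = j**2 + s**2
151 + 8*(W(5, 6)*8) = 151 + 8*((5**2 + 6**2)*8) = 151 + 8*((25 + 36)*8) = 151 + 8*(61*8) = 151 + 8*488 = 151 + 3904 = 4055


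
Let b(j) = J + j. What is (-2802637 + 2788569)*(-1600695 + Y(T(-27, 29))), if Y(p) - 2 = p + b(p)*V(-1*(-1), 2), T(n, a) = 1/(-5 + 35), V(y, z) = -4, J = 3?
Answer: 112593596734/5 ≈ 2.2519e+10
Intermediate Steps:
T(n, a) = 1/30
b(j) = 3 + j
Y(p) = -10 - 3*p (Y(p) = 2 + (p + (3 + p)*(-4)) = 2 + (p + (-12 - 4*p)) = 2 + (-12 - 3*p) = -10 - 3*p)
(-2802637 + 2788569)*(-1600695 + Y(T(-27, 29))) = (-2802637 + 2788569)*(-1600695 + (-10 - 3*1/30)) = -14068*(-1600695 + (-10 - ⅒)) = -14068*(-1600695 - 101/10) = -14068*(-16007051/10) = 112593596734/5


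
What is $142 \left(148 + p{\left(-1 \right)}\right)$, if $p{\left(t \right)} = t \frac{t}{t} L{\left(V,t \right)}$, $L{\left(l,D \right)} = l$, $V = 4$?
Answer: $20448$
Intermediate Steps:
$p{\left(t \right)} = 4 t$ ($p{\left(t \right)} = t \frac{t}{t} 4 = t 1 \cdot 4 = t 4 = 4 t$)
$142 \left(148 + p{\left(-1 \right)}\right) = 142 \left(148 + 4 \left(-1\right)\right) = 142 \left(148 - 4\right) = 142 \cdot 144 = 20448$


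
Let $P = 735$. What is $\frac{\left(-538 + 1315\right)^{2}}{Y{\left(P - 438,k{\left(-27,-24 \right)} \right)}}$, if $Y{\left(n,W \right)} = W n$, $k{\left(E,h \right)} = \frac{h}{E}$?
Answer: $\frac{201243}{88} \approx 2286.9$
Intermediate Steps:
$\frac{\left(-538 + 1315\right)^{2}}{Y{\left(P - 438,k{\left(-27,-24 \right)} \right)}} = \frac{\left(-538 + 1315\right)^{2}}{- \frac{24}{-27} \left(735 - 438\right)} = \frac{777^{2}}{\left(-24\right) \left(- \frac{1}{27}\right) \left(735 - 438\right)} = \frac{603729}{\frac{8}{9} \cdot 297} = \frac{603729}{264} = 603729 \cdot \frac{1}{264} = \frac{201243}{88}$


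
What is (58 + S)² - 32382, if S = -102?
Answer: -30446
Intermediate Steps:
(58 + S)² - 32382 = (58 - 102)² - 32382 = (-44)² - 32382 = 1936 - 32382 = -30446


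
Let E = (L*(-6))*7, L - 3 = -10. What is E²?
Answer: 86436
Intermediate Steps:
L = -7 (L = 3 - 10 = -7)
E = 294 (E = -7*(-6)*7 = 42*7 = 294)
E² = 294² = 86436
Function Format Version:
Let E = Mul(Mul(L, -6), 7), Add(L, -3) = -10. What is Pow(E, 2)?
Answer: 86436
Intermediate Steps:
L = -7 (L = Add(3, -10) = -7)
E = 294 (E = Mul(Mul(-7, -6), 7) = Mul(42, 7) = 294)
Pow(E, 2) = Pow(294, 2) = 86436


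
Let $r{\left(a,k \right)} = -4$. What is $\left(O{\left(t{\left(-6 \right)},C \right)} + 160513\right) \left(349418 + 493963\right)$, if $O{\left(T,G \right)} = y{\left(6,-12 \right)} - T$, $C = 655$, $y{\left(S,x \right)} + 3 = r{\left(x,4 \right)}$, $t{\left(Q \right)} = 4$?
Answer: $135364337262$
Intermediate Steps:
$y{\left(S,x \right)} = -7$ ($y{\left(S,x \right)} = -3 - 4 = -7$)
$O{\left(T,G \right)} = -7 - T$
$\left(O{\left(t{\left(-6 \right)},C \right)} + 160513\right) \left(349418 + 493963\right) = \left(\left(-7 - 4\right) + 160513\right) \left(349418 + 493963\right) = \left(\left(-7 - 4\right) + 160513\right) 843381 = \left(-11 + 160513\right) 843381 = 160502 \cdot 843381 = 135364337262$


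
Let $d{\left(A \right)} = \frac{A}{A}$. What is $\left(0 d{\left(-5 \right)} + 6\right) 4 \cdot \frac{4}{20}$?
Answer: $\frac{24}{5} \approx 4.8$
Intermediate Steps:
$d{\left(A \right)} = 1$
$\left(0 d{\left(-5 \right)} + 6\right) 4 \cdot \frac{4}{20} = \left(0 \cdot 1 + 6\right) 4 \cdot \frac{4}{20} = \left(0 + 6\right) 4 \cdot 4 \cdot \frac{1}{20} = 6 \cdot 4 \cdot \frac{1}{5} = 24 \cdot \frac{1}{5} = \frac{24}{5}$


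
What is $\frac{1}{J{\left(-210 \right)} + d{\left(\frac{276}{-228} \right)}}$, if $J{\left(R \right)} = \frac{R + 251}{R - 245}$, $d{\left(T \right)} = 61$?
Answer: $\frac{455}{27714} \approx 0.016418$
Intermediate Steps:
$J{\left(R \right)} = \frac{251 + R}{-245 + R}$
$\frac{1}{J{\left(-210 \right)} + d{\left(\frac{276}{-228} \right)}} = \frac{1}{\frac{251 - 210}{-245 - 210} + 61} = \frac{1}{\frac{1}{-455} \cdot 41 + 61} = \frac{1}{\left(- \frac{1}{455}\right) 41 + 61} = \frac{1}{- \frac{41}{455} + 61} = \frac{1}{\frac{27714}{455}} = \frac{455}{27714}$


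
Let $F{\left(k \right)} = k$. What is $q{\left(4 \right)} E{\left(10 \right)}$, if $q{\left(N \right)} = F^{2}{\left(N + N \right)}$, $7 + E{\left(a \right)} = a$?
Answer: $192$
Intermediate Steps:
$E{\left(a \right)} = -7 + a$
$q{\left(N \right)} = 4 N^{2}$ ($q{\left(N \right)} = \left(N + N\right)^{2} = \left(2 N\right)^{2} = 4 N^{2}$)
$q{\left(4 \right)} E{\left(10 \right)} = 4 \cdot 4^{2} \left(-7 + 10\right) = 4 \cdot 16 \cdot 3 = 64 \cdot 3 = 192$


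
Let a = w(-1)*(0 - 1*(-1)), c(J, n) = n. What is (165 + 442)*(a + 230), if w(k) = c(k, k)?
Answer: 139003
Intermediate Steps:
w(k) = k
a = -1 (a = -(0 - 1*(-1)) = -(0 + 1) = -1*1 = -1)
(165 + 442)*(a + 230) = (165 + 442)*(-1 + 230) = 607*229 = 139003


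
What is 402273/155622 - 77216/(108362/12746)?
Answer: -25519804057961/2810585194 ≈ -9079.9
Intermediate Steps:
402273/155622 - 77216/(108362/12746) = 402273*(1/155622) - 77216/(108362*(1/12746)) = 134091/51874 - 77216/54181/6373 = 134091/51874 - 77216*6373/54181 = 134091/51874 - 492097568/54181 = -25519804057961/2810585194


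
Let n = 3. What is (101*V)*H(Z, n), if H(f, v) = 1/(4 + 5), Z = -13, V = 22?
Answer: 2222/9 ≈ 246.89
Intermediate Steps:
H(f, v) = ⅑ (H(f, v) = 1/9 = ⅑)
(101*V)*H(Z, n) = (101*22)*(⅑) = 2222*(⅑) = 2222/9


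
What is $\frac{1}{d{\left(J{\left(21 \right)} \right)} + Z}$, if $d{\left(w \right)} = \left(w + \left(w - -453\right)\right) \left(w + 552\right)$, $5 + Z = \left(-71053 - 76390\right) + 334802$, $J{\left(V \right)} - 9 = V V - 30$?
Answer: $\frac{1}{1444150} \approx 6.9245 \cdot 10^{-7}$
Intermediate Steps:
$J{\left(V \right)} = -21 + V^{2}$ ($J{\left(V \right)} = 9 + \left(V V - 30\right) = 9 + \left(V^{2} - 30\right) = 9 + \left(-30 + V^{2}\right) = -21 + V^{2}$)
$Z = 187354$ ($Z = -5 + \left(\left(-71053 - 76390\right) + 334802\right) = -5 + \left(-147443 + 334802\right) = -5 + 187359 = 187354$)
$d{\left(w \right)} = \left(453 + 2 w\right) \left(552 + w\right)$ ($d{\left(w \right)} = \left(w + \left(w + 453\right)\right) \left(552 + w\right) = \left(w + \left(453 + w\right)\right) \left(552 + w\right) = \left(453 + 2 w\right) \left(552 + w\right)$)
$\frac{1}{d{\left(J{\left(21 \right)} \right)} + Z} = \frac{1}{\left(250056 + 2 \left(-21 + 21^{2}\right)^{2} + 1557 \left(-21 + 21^{2}\right)\right) + 187354} = \frac{1}{\left(250056 + 2 \left(-21 + 441\right)^{2} + 1557 \left(-21 + 441\right)\right) + 187354} = \frac{1}{\left(250056 + 2 \cdot 420^{2} + 1557 \cdot 420\right) + 187354} = \frac{1}{\left(250056 + 2 \cdot 176400 + 653940\right) + 187354} = \frac{1}{\left(250056 + 352800 + 653940\right) + 187354} = \frac{1}{1256796 + 187354} = \frac{1}{1444150}$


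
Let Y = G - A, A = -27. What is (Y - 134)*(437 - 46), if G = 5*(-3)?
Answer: -47702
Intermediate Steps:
G = -15
Y = 12 (Y = -15 - 1*(-27) = -15 + 27 = 12)
(Y - 134)*(437 - 46) = (12 - 134)*(437 - 46) = -122*391 = -47702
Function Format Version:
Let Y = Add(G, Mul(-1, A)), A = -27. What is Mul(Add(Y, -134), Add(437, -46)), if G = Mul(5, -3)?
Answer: -47702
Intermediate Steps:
G = -15
Y = 12 (Y = Add(-15, Mul(-1, -27)) = Add(-15, 27) = 12)
Mul(Add(Y, -134), Add(437, -46)) = Mul(Add(12, -134), Add(437, -46)) = Mul(-122, 391) = -47702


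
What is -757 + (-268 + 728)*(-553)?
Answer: -255137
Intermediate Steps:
-757 + (-268 + 728)*(-553) = -757 + 460*(-553) = -757 - 254380 = -255137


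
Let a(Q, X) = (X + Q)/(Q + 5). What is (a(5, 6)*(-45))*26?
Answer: -1287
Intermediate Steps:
a(Q, X) = (Q + X)/(5 + Q)
(a(5, 6)*(-45))*26 = (((5 + 6)/(5 + 5))*(-45))*26 = ((11/10)*(-45))*26 = -99/2*26 = -1287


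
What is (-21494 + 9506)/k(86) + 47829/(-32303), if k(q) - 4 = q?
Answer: -21752943/161515 ≈ -134.68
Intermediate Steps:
k(q) = 4 + q
(-21494 + 9506)/k(86) + 47829/(-32303) = (-21494 + 9506)/(4 + 86) + 47829/(-32303) = -11988/90 + 47829*(-1/32303) = -11988*1/90 - 47829/32303 = -666/5 - 47829/32303 = -21752943/161515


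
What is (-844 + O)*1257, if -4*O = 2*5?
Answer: -2128101/2 ≈ -1.0641e+6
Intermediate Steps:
O = -5/2 ≈ -2.5000
(-844 + O)*1257 = (-844 - 5/2)*1257 = -1693/2*1257 = -2128101/2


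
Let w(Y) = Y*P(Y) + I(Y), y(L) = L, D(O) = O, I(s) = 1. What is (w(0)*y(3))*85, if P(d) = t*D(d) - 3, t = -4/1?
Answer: 255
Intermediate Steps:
t = -4 (t = -4*1 = -4)
P(d) = -3 - 4*d (P(d) = -4*d - 3 = -3 - 4*d)
w(Y) = 1 + Y*(-3 - 4*Y) (w(Y) = Y*(-3 - 4*Y) + 1 = 1 + Y*(-3 - 4*Y))
(w(0)*y(3))*85 = ((1 - 1*0*(3 + 4*0))*3)*85 = ((1 - 1*0*(3 + 0))*3)*85 = ((1 - 1*0*3)*3)*85 = ((1 + 0)*3)*85 = (1*3)*85 = 3*85 = 255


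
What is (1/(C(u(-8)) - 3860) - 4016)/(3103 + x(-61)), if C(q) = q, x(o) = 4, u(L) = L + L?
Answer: -15566017/12042732 ≈ -1.2926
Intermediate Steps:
u(L) = 2*L
(1/(C(u(-8)) - 3860) - 4016)/(3103 + x(-61)) = (1/(2*(-8) - 3860) - 4016)/(3103 + 4) = (1/(-16 - 3860) - 4016)/3107 = (1/(-3876) - 4016)*(1/3107) = (-1/3876 - 4016)*(1/3107) = -15566017/3876*1/3107 = -15566017/12042732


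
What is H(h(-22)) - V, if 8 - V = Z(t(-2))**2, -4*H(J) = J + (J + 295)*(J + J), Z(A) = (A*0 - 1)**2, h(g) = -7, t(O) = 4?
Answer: 4011/4 ≈ 1002.8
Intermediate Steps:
Z(A) = 1 (Z(A) = (0 - 1)**2 = (-1)**2 = 1)
H(J) = -J/4 - J*(295 + J)/2 (H(J) = -(J + (J + 295)*(J + J))/4 = -(J + (295 + J)*(2*J))/4 = -(J + 2*J*(295 + J))/4 = -J/4 - J*(295 + J)/2)
V = 7 (V = 8 - 1*1**2 = 8 - 1*1 = 8 - 1 = 7)
H(h(-22)) - V = -1/4*(-7)*(591 + 2*(-7)) - 1*7 = -1/4*(-7)*(591 - 14) - 7 = -1/4*(-7)*577 - 7 = 4039/4 - 7 = 4011/4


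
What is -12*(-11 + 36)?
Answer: -300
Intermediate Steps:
-12*(-11 + 36) = -12*25 = -300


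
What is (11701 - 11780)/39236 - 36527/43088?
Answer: -359144331/422650192 ≈ -0.84974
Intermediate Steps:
(11701 - 11780)/39236 - 36527/43088 = -79*1/39236 - 36527*1/43088 = -79/39236 - 36527/43088 = -359144331/422650192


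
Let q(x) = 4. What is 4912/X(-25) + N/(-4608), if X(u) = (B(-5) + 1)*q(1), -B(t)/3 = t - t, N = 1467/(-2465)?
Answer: 1549834403/1262080 ≈ 1228.0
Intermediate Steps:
N = -1467/2465 (N = 1467*(-1/2465) = -1467/2465 ≈ -0.59513)
B(t) = 0 (B(t) = -3*(t - t) = -3*0 = 0)
X(u) = 4 (X(u) = (0 + 1)*4 = 1*4 = 4)
4912/X(-25) + N/(-4608) = 4912/4 - 1467/2465/(-4608) = 4912*(¼) - 1467/2465*(-1/4608) = 1228 + 163/1262080 = 1549834403/1262080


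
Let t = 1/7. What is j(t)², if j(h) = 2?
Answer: 4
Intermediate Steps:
t = ⅐ ≈ 0.14286
j(t)² = 2² = 4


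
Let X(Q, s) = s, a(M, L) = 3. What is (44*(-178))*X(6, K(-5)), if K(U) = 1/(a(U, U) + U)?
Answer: 3916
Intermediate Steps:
K(U) = 1/(3 + U)
(44*(-178))*X(6, K(-5)) = (44*(-178))/(3 - 5) = -7832/(-2) = -7832*(-½) = 3916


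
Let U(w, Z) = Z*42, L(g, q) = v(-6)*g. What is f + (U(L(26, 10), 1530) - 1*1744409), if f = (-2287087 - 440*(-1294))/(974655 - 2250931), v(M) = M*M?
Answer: -2144332127397/1276276 ≈ -1.6801e+6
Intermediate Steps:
v(M) = M**2
L(g, q) = 36*g (L(g, q) = (-6)**2*g = 36*g)
f = 1717727/1276276 (f = (-2287087 + 569360)/(-1276276) = -1717727*(-1/1276276) = 1717727/1276276 ≈ 1.3459)
U(w, Z) = 42*Z
f + (U(L(26, 10), 1530) - 1*1744409) = 1717727/1276276 + (42*1530 - 1*1744409) = 1717727/1276276 + (64260 - 1744409) = 1717727/1276276 - 1680149 = -2144332127397/1276276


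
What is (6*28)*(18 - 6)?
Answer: 2016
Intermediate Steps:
(6*28)*(18 - 6) = 168*12 = 2016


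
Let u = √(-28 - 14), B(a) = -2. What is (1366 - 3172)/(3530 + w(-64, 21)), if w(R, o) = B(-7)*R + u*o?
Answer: -3303174/6699743 + 18963*I*√42/6699743 ≈ -0.49303 + 0.018343*I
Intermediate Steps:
u = I*√42 (u = √(-42) = I*√42 ≈ 6.4807*I)
w(R, o) = -2*R + I*o*√42 (w(R, o) = -2*R + (I*√42)*o = -2*R + I*o*√42)
(1366 - 3172)/(3530 + w(-64, 21)) = (1366 - 3172)/(3530 + (-2*(-64) + I*21*√42)) = -1806/(3530 + (128 + 21*I*√42)) = -1806/(3658 + 21*I*√42)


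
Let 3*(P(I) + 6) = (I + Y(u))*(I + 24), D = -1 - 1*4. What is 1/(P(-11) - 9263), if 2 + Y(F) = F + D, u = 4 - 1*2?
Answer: -3/28015 ≈ -0.00010709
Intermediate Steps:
u = 2 (u = 4 - 2 = 2)
D = -5 (D = -1 - 4 = -5)
Y(F) = -7 + F (Y(F) = -2 + (F - 5) = -2 + (-5 + F) = -7 + F)
P(I) = -6 + (-5 + I)*(24 + I)/3 (P(I) = -6 + ((I + (-7 + 2))*(I + 24))/3 = -6 + ((I - 5)*(24 + I))/3 = -6 + ((-5 + I)*(24 + I))/3 = -6 + (-5 + I)*(24 + I)/3)
1/(P(-11) - 9263) = 1/((-46 + (⅓)*(-11)² + (19/3)*(-11)) - 9263) = 1/((-46 + (⅓)*121 - 209/3) - 9263) = 1/((-46 + 121/3 - 209/3) - 9263) = 1/(-226/3 - 9263) = 1/(-28015/3) = -3/28015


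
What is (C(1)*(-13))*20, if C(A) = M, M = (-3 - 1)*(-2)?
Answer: -2080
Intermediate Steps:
M = 8 (M = -4*(-2) = 8)
C(A) = 8
(C(1)*(-13))*20 = (8*(-13))*20 = -104*20 = -2080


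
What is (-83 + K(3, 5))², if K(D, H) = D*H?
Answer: 4624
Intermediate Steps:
(-83 + K(3, 5))² = (-83 + 3*5)² = (-83 + 15)² = (-68)² = 4624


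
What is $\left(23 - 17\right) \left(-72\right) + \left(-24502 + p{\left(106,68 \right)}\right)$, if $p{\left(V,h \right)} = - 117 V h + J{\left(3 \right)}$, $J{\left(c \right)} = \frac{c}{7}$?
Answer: $- \frac{6077887}{7} \approx -8.6827 \cdot 10^{5}$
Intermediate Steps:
$J{\left(c \right)} = \frac{c}{7}$ ($J{\left(c \right)} = c \frac{1}{7} = \frac{c}{7}$)
$p{\left(V,h \right)} = \frac{3}{7} - 117 V h$ ($p{\left(V,h \right)} = - 117 V h + \frac{1}{7} \cdot 3 = - 117 V h + \frac{3}{7} = \frac{3}{7} - 117 V h$)
$\left(23 - 17\right) \left(-72\right) + \left(-24502 + p{\left(106,68 \right)}\right) = \left(23 - 17\right) \left(-72\right) + \left(-24502 + \left(\frac{3}{7} - 12402 \cdot 68\right)\right) = 6 \left(-72\right) + \left(-24502 + \left(\frac{3}{7} - 843336\right)\right) = -432 - \frac{6074863}{7} = - \frac{6077887}{7}$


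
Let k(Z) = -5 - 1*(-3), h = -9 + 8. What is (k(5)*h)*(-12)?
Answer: -24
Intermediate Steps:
h = -1
k(Z) = -2 (k(Z) = -5 + 3 = -2)
(k(5)*h)*(-12) = -2*(-1)*(-12) = 2*(-12) = -24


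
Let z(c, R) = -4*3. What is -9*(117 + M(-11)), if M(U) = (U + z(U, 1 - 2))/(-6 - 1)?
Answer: -7578/7 ≈ -1082.6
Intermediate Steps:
z(c, R) = -12
M(U) = 12/7 - U/7 (M(U) = (U - 12)/(-6 - 1) = (-12 + U)/(-7) = (-12 + U)*(-⅐) = 12/7 - U/7)
-9*(117 + M(-11)) = -9*(117 + (12/7 - ⅐*(-11))) = -9*(117 + (12/7 + 11/7)) = -9*(117 + 23/7) = -9*842/7 = -7578/7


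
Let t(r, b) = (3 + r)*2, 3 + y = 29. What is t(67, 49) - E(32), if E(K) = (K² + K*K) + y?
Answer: -1934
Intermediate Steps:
y = 26 (y = -3 + 29 = 26)
E(K) = 26 + 2*K² (E(K) = (K² + K*K) + 26 = (K² + K²) + 26 = 2*K² + 26 = 26 + 2*K²)
t(r, b) = 6 + 2*r
t(67, 49) - E(32) = (6 + 2*67) - (26 + 2*32²) = (6 + 134) - (26 + 2*1024) = 140 - (26 + 2048) = 140 - 1*2074 = 140 - 2074 = -1934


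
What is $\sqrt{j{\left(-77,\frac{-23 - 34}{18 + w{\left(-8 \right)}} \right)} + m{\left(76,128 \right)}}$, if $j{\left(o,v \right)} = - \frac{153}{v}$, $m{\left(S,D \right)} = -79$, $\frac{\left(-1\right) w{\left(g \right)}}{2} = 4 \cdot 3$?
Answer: $\frac{i \sqrt{34333}}{19} \approx 9.7522 i$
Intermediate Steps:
$w{\left(g \right)} = -24$ ($w{\left(g \right)} = - 2 \cdot 4 \cdot 3 = \left(-2\right) 12 = -24$)
$\sqrt{j{\left(-77,\frac{-23 - 34}{18 + w{\left(-8 \right)}} \right)} + m{\left(76,128 \right)}} = \sqrt{- \frac{153}{\left(-23 - 34\right) \frac{1}{18 - 24}} - 79} = \sqrt{- \frac{153}{\left(-57\right) \frac{1}{-6}} - 79} = \sqrt{- \frac{153}{\left(-57\right) \left(- \frac{1}{6}\right)} - 79} = \sqrt{- \frac{153}{\frac{19}{2}} - 79} = \sqrt{\left(-153\right) \frac{2}{19} - 79} = \sqrt{- \frac{306}{19} - 79} = \sqrt{- \frac{1807}{19}} = \frac{i \sqrt{34333}}{19}$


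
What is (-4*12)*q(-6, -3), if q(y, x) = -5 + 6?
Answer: -48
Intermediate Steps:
q(y, x) = 1
(-4*12)*q(-6, -3) = -4*12*1 = -48*1 = -48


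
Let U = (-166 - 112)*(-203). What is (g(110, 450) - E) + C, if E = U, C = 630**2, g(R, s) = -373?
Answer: 340093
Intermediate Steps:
C = 396900
U = 56434 (U = -278*(-203) = 56434)
E = 56434
(g(110, 450) - E) + C = (-373 - 1*56434) + 396900 = (-373 - 56434) + 396900 = -56807 + 396900 = 340093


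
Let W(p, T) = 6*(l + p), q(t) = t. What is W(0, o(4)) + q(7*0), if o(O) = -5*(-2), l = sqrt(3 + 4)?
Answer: 6*sqrt(7) ≈ 15.875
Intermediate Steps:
l = sqrt(7) ≈ 2.6458
o(O) = 10
W(p, T) = 6*p + 6*sqrt(7) (W(p, T) = 6*(sqrt(7) + p) = 6*(p + sqrt(7)) = 6*p + 6*sqrt(7))
W(0, o(4)) + q(7*0) = (6*0 + 6*sqrt(7)) + 7*0 = (0 + 6*sqrt(7)) + 0 = 6*sqrt(7) + 0 = 6*sqrt(7)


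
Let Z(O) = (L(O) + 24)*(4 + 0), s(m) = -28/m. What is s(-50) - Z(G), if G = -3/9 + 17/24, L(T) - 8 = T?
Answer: -6447/50 ≈ -128.94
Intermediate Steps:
L(T) = 8 + T
G = 3/8 (G = -3*⅑ + 17*(1/24) = -⅓ + 17/24 = 3/8 ≈ 0.37500)
Z(O) = 128 + 4*O (Z(O) = ((8 + O) + 24)*(4 + 0) = (32 + O)*4 = 128 + 4*O)
s(-50) - Z(G) = -28/(-50) - (128 + 4*(3/8)) = -28*(-1/50) - (128 + 3/2) = 14/25 - 1*259/2 = 14/25 - 259/2 = -6447/50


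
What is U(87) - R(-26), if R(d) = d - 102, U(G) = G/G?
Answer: 129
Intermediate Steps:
U(G) = 1
R(d) = -102 + d
U(87) - R(-26) = 1 - (-102 - 26) = 1 - 1*(-128) = 1 + 128 = 129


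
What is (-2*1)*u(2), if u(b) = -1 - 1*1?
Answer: 4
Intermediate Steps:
u(b) = -2 (u(b) = -1 - 1 = -2)
(-2*1)*u(2) = -2*1*(-2) = -2*(-2) = 4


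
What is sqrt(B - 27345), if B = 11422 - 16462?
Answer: I*sqrt(32385) ≈ 179.96*I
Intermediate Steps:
B = -5040
sqrt(B - 27345) = sqrt(-5040 - 27345) = sqrt(-32385) = I*sqrt(32385)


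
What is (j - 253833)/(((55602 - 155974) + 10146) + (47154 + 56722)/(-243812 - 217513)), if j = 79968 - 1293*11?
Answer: 43384848300/20811806663 ≈ 2.0846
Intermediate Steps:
j = 65745 (j = 79968 - 14223 = 65745)
(j - 253833)/(((55602 - 155974) + 10146) + (47154 + 56722)/(-243812 - 217513)) = (65745 - 253833)/(((55602 - 155974) + 10146) + (47154 + 56722)/(-243812 - 217513)) = -188088/((-100372 + 10146) + 103876/(-461325)) = -188088/(-90226 + 103876*(-1/461325)) = -188088/(-90226 - 103876/461325) = -188088/(-41623613326/461325) = -188088*(-461325/41623613326) = 43384848300/20811806663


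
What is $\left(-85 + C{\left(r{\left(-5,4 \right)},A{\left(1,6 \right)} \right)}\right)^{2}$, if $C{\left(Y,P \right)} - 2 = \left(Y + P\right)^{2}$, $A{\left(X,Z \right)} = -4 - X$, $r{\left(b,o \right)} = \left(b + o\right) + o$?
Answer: $6241$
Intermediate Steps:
$r{\left(b,o \right)} = b + 2 o$
$C{\left(Y,P \right)} = 2 + \left(P + Y\right)^{2}$ ($C{\left(Y,P \right)} = 2 + \left(Y + P\right)^{2} = 2 + \left(P + Y\right)^{2}$)
$\left(-85 + C{\left(r{\left(-5,4 \right)},A{\left(1,6 \right)} \right)}\right)^{2} = \left(-85 + \left(2 + \left(\left(-4 - 1\right) + \left(-5 + 2 \cdot 4\right)\right)^{2}\right)\right)^{2} = \left(-85 + \left(2 + \left(\left(-4 - 1\right) + \left(-5 + 8\right)\right)^{2}\right)\right)^{2} = \left(-85 + \left(2 + \left(-5 + 3\right)^{2}\right)\right)^{2} = \left(-85 + \left(2 + \left(-2\right)^{2}\right)\right)^{2} = \left(-85 + \left(2 + 4\right)\right)^{2} = \left(-85 + 6\right)^{2} = \left(-79\right)^{2} = 6241$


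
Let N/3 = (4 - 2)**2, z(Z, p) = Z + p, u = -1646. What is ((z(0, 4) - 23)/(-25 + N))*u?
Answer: -31274/13 ≈ -2405.7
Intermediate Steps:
N = 12 (N = 3*(4 - 2)**2 = 3*2**2 = 3*4 = 12)
((z(0, 4) - 23)/(-25 + N))*u = (((0 + 4) - 23)/(-25 + 12))*(-1646) = ((4 - 23)/(-13))*(-1646) = -19*(-1/13)*(-1646) = (19/13)*(-1646) = -31274/13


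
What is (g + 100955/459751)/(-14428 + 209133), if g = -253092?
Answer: -116359199137/89515818455 ≈ -1.2999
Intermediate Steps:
(g + 100955/459751)/(-14428 + 209133) = (-253092 + 100955/459751)/(-14428 + 209133) = (-253092 + 100955*(1/459751))/194705 = (-253092 + 100955/459751)*(1/194705) = -116359199137/459751*1/194705 = -116359199137/89515818455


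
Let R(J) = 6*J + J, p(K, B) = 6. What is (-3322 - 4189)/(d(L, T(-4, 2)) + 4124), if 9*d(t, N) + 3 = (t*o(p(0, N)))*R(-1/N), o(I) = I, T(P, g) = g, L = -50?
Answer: -22533/12721 ≈ -1.7713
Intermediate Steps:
R(J) = 7*J
d(t, N) = -1/3 - 14*t/(3*N) (d(t, N) = -1/3 + ((t*6)*(7*(-1/N)))/9 = -1/3 + ((6*t)*(-7/N))/9 = -1/3 + (-42*t/N)/9 = -1/3 - 14*t/(3*N))
(-3322 - 4189)/(d(L, T(-4, 2)) + 4124) = (-3322 - 4189)/((1/3)*(-1*2 - 14*(-50))/2 + 4124) = -7511/((1/3)*(1/2)*(-2 + 700) + 4124) = -7511/((1/3)*(1/2)*698 + 4124) = -7511/(349/3 + 4124) = -7511/12721/3 = -7511*3/12721 = -22533/12721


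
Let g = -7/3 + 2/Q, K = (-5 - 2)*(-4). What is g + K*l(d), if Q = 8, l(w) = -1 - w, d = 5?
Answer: -2041/12 ≈ -170.08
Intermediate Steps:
K = 28 (K = -7*(-4) = 28)
g = -25/12 (g = -7/3 + 2/8 = -7*⅓ + 2*(⅛) = -7/3 + ¼ = -25/12 ≈ -2.0833)
g + K*l(d) = -25/12 + 28*(-1 - 1*5) = -25/12 + 28*(-1 - 5) = -25/12 + 28*(-6) = -25/12 - 168 = -2041/12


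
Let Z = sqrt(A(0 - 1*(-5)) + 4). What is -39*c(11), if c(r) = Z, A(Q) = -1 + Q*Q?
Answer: -78*sqrt(7) ≈ -206.37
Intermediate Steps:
A(Q) = -1 + Q**2
Z = 2*sqrt(7) (Z = sqrt((-1 + (0 - 1*(-5))**2) + 4) = sqrt((-1 + (0 + 5)**2) + 4) = sqrt((-1 + 5**2) + 4) = sqrt((-1 + 25) + 4) = sqrt(24 + 4) = sqrt(28) = 2*sqrt(7) ≈ 5.2915)
c(r) = 2*sqrt(7)
-39*c(11) = -78*sqrt(7)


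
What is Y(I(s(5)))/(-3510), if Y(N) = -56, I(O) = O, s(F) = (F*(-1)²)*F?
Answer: 28/1755 ≈ 0.015954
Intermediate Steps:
s(F) = F² (s(F) = (F*1)*F = F*F = F²)
Y(I(s(5)))/(-3510) = -56/(-3510) = -56*(-1/3510) = 28/1755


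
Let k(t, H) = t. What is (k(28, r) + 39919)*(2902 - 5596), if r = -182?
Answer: -107617218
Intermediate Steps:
(k(28, r) + 39919)*(2902 - 5596) = (28 + 39919)*(2902 - 5596) = 39947*(-2694) = -107617218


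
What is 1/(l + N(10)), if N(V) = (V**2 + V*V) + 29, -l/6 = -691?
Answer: 1/4375 ≈ 0.00022857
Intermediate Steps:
l = 4146 (l = -6*(-691) = 4146)
N(V) = 29 + 2*V**2 (N(V) = (V**2 + V**2) + 29 = 2*V**2 + 29 = 29 + 2*V**2)
1/(l + N(10)) = 1/(4146 + (29 + 2*10**2)) = 1/(4146 + (29 + 2*100)) = 1/(4146 + (29 + 200)) = 1/(4146 + 229) = 1/4375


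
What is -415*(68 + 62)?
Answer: -53950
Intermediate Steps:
-415*(68 + 62) = -415*130 = -53950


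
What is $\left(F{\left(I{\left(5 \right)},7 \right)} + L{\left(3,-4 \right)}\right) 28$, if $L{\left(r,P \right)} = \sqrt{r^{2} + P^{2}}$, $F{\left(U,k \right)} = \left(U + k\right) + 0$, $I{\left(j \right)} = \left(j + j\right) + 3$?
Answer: $700$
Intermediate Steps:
$I{\left(j \right)} = 3 + 2 j$ ($I{\left(j \right)} = 2 j + 3 = 3 + 2 j$)
$F{\left(U,k \right)} = U + k$
$L{\left(r,P \right)} = \sqrt{P^{2} + r^{2}}$
$\left(F{\left(I{\left(5 \right)},7 \right)} + L{\left(3,-4 \right)}\right) 28 = \left(\left(\left(3 + 2 \cdot 5\right) + 7\right) + \sqrt{\left(-4\right)^{2} + 3^{2}}\right) 28 = \left(\left(\left(3 + 10\right) + 7\right) + \sqrt{16 + 9}\right) 28 = \left(\left(13 + 7\right) + \sqrt{25}\right) 28 = \left(20 + 5\right) 28 = 25 \cdot 28 = 700$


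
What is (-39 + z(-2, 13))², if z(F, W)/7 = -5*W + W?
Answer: 162409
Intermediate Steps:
z(F, W) = -28*W (z(F, W) = 7*(-5*W + W) = 7*(-4*W) = -28*W)
(-39 + z(-2, 13))² = (-39 - 28*13)² = (-39 - 364)² = (-403)² = 162409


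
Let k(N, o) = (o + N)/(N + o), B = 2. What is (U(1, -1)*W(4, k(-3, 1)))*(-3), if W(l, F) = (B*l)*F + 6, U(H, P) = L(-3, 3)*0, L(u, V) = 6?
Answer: 0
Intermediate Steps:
k(N, o) = 1 (k(N, o) = (N + o)/(N + o) = 1)
U(H, P) = 0 (U(H, P) = 6*0 = 0)
W(l, F) = 6 + 2*F*l (W(l, F) = (2*l)*F + 6 = 2*F*l + 6 = 6 + 2*F*l)
(U(1, -1)*W(4, k(-3, 1)))*(-3) = (0*(6 + 2*1*4))*(-3) = (0*(6 + 8))*(-3) = (0*14)*(-3) = 0*(-3) = 0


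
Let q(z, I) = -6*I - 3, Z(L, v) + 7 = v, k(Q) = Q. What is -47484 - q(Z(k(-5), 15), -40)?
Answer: -47721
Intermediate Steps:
Z(L, v) = -7 + v
q(z, I) = -3 - 6*I
-47484 - q(Z(k(-5), 15), -40) = -47484 - (-3 - 6*(-40)) = -47484 - (-3 + 240) = -47484 - 1*237 = -47484 - 237 = -47721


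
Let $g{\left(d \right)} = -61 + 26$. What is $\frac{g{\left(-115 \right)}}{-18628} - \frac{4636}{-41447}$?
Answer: $\frac{87810053}{772074716} \approx 0.11373$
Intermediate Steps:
$g{\left(d \right)} = -35$
$\frac{g{\left(-115 \right)}}{-18628} - \frac{4636}{-41447} = - \frac{35}{-18628} - \frac{4636}{-41447} = \left(-35\right) \left(- \frac{1}{18628}\right) - - \frac{4636}{41447} = \frac{35}{18628} + \frac{4636}{41447} = \frac{87810053}{772074716}$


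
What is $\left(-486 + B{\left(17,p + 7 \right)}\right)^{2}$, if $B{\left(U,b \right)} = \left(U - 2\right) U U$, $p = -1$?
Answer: $14814801$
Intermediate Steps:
$B{\left(U,b \right)} = U^{2} \left(-2 + U\right)$ ($B{\left(U,b \right)} = \left(-2 + U\right) U^{2} = U^{2} \left(-2 + U\right)$)
$\left(-486 + B{\left(17,p + 7 \right)}\right)^{2} = \left(-486 + 17^{2} \left(-2 + 17\right)\right)^{2} = \left(-486 + 289 \cdot 15\right)^{2} = \left(-486 + 4335\right)^{2} = 3849^{2} = 14814801$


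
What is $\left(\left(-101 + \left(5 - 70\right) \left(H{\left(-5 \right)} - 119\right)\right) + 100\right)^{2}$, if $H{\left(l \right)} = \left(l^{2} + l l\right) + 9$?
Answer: $15202201$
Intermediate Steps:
$H{\left(l \right)} = 9 + 2 l^{2}$ ($H{\left(l \right)} = \left(l^{2} + l^{2}\right) + 9 = 2 l^{2} + 9 = 9 + 2 l^{2}$)
$\left(\left(-101 + \left(5 - 70\right) \left(H{\left(-5 \right)} - 119\right)\right) + 100\right)^{2} = \left(\left(-101 + \left(5 - 70\right) \left(\left(9 + 2 \left(-5\right)^{2}\right) - 119\right)\right) + 100\right)^{2} = \left(\left(-101 - 65 \left(\left(9 + 2 \cdot 25\right) - 119\right)\right) + 100\right)^{2} = \left(\left(-101 - 65 \left(\left(9 + 50\right) - 119\right)\right) + 100\right)^{2} = \left(\left(-101 - 65 \left(59 - 119\right)\right) + 100\right)^{2} = \left(\left(-101 - -3900\right) + 100\right)^{2} = \left(\left(-101 + 3900\right) + 100\right)^{2} = \left(3799 + 100\right)^{2} = 3899^{2} = 15202201$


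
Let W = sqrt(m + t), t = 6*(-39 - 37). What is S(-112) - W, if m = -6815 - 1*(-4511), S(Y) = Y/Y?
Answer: 1 - 2*I*sqrt(690) ≈ 1.0 - 52.536*I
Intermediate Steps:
S(Y) = 1
m = -2304 (m = -6815 + 4511 = -2304)
t = -456 (t = 6*(-76) = -456)
W = 2*I*sqrt(690) (W = sqrt(-2304 - 456) = sqrt(-2760) = 2*I*sqrt(690) ≈ 52.536*I)
S(-112) - W = 1 - 2*I*sqrt(690)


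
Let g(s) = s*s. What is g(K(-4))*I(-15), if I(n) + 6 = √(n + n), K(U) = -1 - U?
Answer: -54 + 9*I*√30 ≈ -54.0 + 49.295*I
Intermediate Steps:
I(n) = -6 + √2*√n (I(n) = -6 + √(n + n) = -6 + √(2*n) = -6 + √2*√n)
g(s) = s²
g(K(-4))*I(-15) = (-1 - 1*(-4))²*(-6 + √2*√(-15)) = (-1 + 4)²*(-6 + √2*(I*√15)) = 3²*(-6 + I*√30) = 9*(-6 + I*√30) = -54 + 9*I*√30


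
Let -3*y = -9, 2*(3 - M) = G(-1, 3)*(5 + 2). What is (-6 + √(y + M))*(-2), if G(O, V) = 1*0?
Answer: 12 - 2*√6 ≈ 7.1010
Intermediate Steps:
G(O, V) = 0
M = 3 (M = 3 - 0*(5 + 2) = 3 - 0*7 = 3 - ½*0 = 3 + 0 = 3)
y = 3 (y = -⅓*(-9) = 3)
(-6 + √(y + M))*(-2) = (-6 + √(3 + 3))*(-2) = (-6 + √6)*(-2) = 12 - 2*√6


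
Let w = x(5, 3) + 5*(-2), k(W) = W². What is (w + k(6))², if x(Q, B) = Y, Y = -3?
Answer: 529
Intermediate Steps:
x(Q, B) = -3
w = -13 (w = -3 + 5*(-2) = -3 - 10 = -13)
(w + k(6))² = (-13 + 6²)² = (-13 + 36)² = 23² = 529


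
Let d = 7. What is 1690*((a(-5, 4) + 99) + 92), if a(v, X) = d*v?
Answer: 263640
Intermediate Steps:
a(v, X) = 7*v
1690*((a(-5, 4) + 99) + 92) = 1690*((7*(-5) + 99) + 92) = 1690*((-35 + 99) + 92) = 1690*(64 + 92) = 1690*156 = 263640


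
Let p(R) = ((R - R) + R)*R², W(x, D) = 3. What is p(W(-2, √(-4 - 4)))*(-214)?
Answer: -5778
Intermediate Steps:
p(R) = R³ (p(R) = (0 + R)*R² = R*R² = R³)
p(W(-2, √(-4 - 4)))*(-214) = 3³*(-214) = 27*(-214) = -5778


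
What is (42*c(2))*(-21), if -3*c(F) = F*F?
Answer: 1176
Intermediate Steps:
c(F) = -F²/3 (c(F) = -F*F/3 = -F²/3)
(42*c(2))*(-21) = (42*(-⅓*2²))*(-21) = (42*(-⅓*4))*(-21) = (42*(-4/3))*(-21) = -56*(-21) = 1176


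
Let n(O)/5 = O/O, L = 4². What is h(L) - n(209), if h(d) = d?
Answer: 11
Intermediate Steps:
L = 16
n(O) = 5 (n(O) = 5*(O/O) = 5*1 = 5)
h(L) - n(209) = 16 - 1*5 = 16 - 5 = 11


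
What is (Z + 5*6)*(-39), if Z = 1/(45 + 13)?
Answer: -67899/58 ≈ -1170.7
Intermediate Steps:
Z = 1/58 ≈ 0.017241
(Z + 5*6)*(-39) = (1/58 + 5*6)*(-39) = (1/58 + 30)*(-39) = (1741/58)*(-39) = -67899/58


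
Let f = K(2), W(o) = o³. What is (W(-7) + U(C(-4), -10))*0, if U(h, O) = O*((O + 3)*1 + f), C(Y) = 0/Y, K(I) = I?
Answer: 0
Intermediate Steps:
C(Y) = 0
f = 2
U(h, O) = O*(5 + O) (U(h, O) = O*((O + 3)*1 + 2) = O*((3 + O)*1 + 2) = O*((3 + O) + 2) = O*(5 + O))
(W(-7) + U(C(-4), -10))*0 = ((-7)³ - 10*(5 - 10))*0 = (-343 - 10*(-5))*0 = (-343 + 50)*0 = -293*0 = 0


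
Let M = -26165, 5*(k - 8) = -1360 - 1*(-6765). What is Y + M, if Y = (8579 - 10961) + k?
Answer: -27458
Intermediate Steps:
k = 1089 (k = 8 + (-1360 - 1*(-6765))/5 = 8 + (-1360 + 6765)/5 = 8 + (⅕)*5405 = 8 + 1081 = 1089)
Y = -1293 (Y = (8579 - 10961) + 1089 = -2382 + 1089 = -1293)
Y + M = -1293 - 26165 = -27458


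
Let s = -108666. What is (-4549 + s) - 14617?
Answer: -127832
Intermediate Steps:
(-4549 + s) - 14617 = (-4549 - 108666) - 14617 = -113215 - 14617 = -127832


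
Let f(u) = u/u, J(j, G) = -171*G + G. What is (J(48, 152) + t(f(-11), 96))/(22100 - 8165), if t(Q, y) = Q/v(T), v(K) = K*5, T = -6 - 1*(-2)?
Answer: -172267/92900 ≈ -1.8543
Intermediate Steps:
T = -4 (T = -6 + 2 = -4)
J(j, G) = -170*G
v(K) = 5*K
f(u) = 1
t(Q, y) = -Q/20 (t(Q, y) = Q/((5*(-4))) = Q/(-20) = Q*(-1/20) = -Q/20)
(J(48, 152) + t(f(-11), 96))/(22100 - 8165) = (-170*152 - 1/20*1)/(22100 - 8165) = (-25840 - 1/20)/13935 = -516801/20*1/13935 = -172267/92900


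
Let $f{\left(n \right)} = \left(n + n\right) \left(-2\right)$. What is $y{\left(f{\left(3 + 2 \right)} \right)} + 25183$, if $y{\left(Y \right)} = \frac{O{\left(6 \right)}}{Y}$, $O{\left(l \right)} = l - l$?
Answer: $25183$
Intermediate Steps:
$O{\left(l \right)} = 0$
$f{\left(n \right)} = - 4 n$ ($f{\left(n \right)} = 2 n \left(-2\right) = - 4 n$)
$y{\left(Y \right)} = 0$ ($y{\left(Y \right)} = \frac{0}{Y} = 0$)
$y{\left(f{\left(3 + 2 \right)} \right)} + 25183 = 0 + 25183 = 25183$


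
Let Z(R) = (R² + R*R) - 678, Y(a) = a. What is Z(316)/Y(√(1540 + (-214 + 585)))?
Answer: 199034*√39/273 ≈ 4553.0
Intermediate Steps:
Z(R) = -678 + 2*R² (Z(R) = (R² + R²) - 678 = 2*R² - 678 = -678 + 2*R²)
Z(316)/Y(√(1540 + (-214 + 585))) = (-678 + 2*316²)/(√(1540 + (-214 + 585))) = (-678 + 2*99856)/(√(1540 + 371)) = (-678 + 199712)/(√1911) = 199034/((7*√39)) = 199034*(√39/273) = 199034*√39/273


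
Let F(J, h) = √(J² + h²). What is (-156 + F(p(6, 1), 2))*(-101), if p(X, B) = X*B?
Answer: 15756 - 202*√10 ≈ 15117.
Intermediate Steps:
p(X, B) = B*X
(-156 + F(p(6, 1), 2))*(-101) = (-156 + √((1*6)² + 2²))*(-101) = (-156 + √(6² + 4))*(-101) = (-156 + √(36 + 4))*(-101) = (-156 + √40)*(-101) = (-156 + 2*√10)*(-101) = 15756 - 202*√10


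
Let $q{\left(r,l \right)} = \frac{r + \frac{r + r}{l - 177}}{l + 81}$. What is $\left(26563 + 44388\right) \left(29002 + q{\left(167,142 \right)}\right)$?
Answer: $\frac{16060902651071}{7805} \approx 2.0578 \cdot 10^{9}$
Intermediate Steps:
$q{\left(r,l \right)} = \frac{r + \frac{2 r}{-177 + l}}{81 + l}$
$\left(26563 + 44388\right) \left(29002 + q{\left(167,142 \right)}\right) = \left(26563 + 44388\right) \left(29002 + \frac{167 \left(-175 + 142\right)}{-14337 + 142^{2} - 13632}\right) = 70951 \left(29002 + 167 \frac{1}{-14337 + 20164 - 13632} \left(-33\right)\right) = 70951 \left(29002 + 167 \frac{1}{-7805} \left(-33\right)\right) = 70951 \left(29002 + 167 \left(- \frac{1}{7805}\right) \left(-33\right)\right) = 70951 \left(29002 + \frac{5511}{7805}\right) = 70951 \cdot \frac{226366121}{7805} = \frac{16060902651071}{7805}$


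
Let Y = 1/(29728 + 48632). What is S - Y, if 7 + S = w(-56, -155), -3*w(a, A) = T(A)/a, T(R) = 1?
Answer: -639397/91420 ≈ -6.9941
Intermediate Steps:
w(a, A) = -1/(3*a)
S = -1175/168 (S = -7 - ⅓/(-56) = -7 - ⅓*(-1/56) = -7 + 1/168 = -1175/168 ≈ -6.9940)
Y = 1/78360 ≈ 1.2762e-5
S - Y = -1175/168 - 1*1/78360 = -1175/168 - 1/78360 = -639397/91420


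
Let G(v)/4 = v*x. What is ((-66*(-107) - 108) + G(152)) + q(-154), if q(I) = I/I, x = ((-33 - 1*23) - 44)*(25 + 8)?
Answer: -1999445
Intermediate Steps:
x = -3300 (x = ((-33 - 23) - 44)*33 = (-56 - 44)*33 = -100*33 = -3300)
q(I) = 1
G(v) = -13200*v (G(v) = 4*(v*(-3300)) = 4*(-3300*v) = -13200*v)
((-66*(-107) - 108) + G(152)) + q(-154) = ((-66*(-107) - 108) - 13200*152) + 1 = ((7062 - 108) - 2006400) + 1 = (6954 - 2006400) + 1 = -1999446 + 1 = -1999445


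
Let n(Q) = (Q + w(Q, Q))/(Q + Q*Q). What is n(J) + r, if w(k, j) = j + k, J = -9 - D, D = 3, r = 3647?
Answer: 40114/11 ≈ 3646.7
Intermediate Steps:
J = -12 (J = -9 - 1*3 = -9 - 3 = -12)
n(Q) = 3*Q/(Q + Q²) (n(Q) = (Q + (Q + Q))/(Q + Q*Q) = (Q + 2*Q)/(Q + Q²) = (3*Q)/(Q + Q²) = 3*Q/(Q + Q²))
n(J) + r = 3/(1 - 12) + 3647 = 3/(-11) + 3647 = 3*(-1/11) + 3647 = -3/11 + 3647 = 40114/11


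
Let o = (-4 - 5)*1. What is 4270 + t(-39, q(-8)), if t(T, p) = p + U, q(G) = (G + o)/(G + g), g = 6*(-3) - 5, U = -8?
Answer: 132139/31 ≈ 4262.5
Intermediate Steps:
g = -23 (g = -18 - 5 = -23)
o = -9 (o = -9*1 = -9)
q(G) = (-9 + G)/(-23 + G) (q(G) = (G - 9)/(G - 23) = (-9 + G)/(-23 + G))
t(T, p) = -8 + p (t(T, p) = p - 8 = -8 + p)
4270 + t(-39, q(-8)) = 4270 + (-8 + (-9 - 8)/(-23 - 8)) = 4270 + (-8 - 17/(-31)) = 4270 + (-8 - 1/31*(-17)) = 4270 + (-8 + 17/31) = 4270 - 231/31 = 132139/31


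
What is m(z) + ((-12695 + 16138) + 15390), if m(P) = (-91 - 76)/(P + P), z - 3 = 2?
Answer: 188163/10 ≈ 18816.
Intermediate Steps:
z = 5 (z = 3 + 2 = 5)
m(P) = -167/(2*P) (m(P) = -167*1/(2*P) = -167/(2*P))
m(z) + ((-12695 + 16138) + 15390) = -167/2/5 + ((-12695 + 16138) + 15390) = -167/2*⅕ + (3443 + 15390) = -167/10 + 18833 = 188163/10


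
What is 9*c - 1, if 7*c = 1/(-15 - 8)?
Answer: -170/161 ≈ -1.0559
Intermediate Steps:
c = -1/161 (c = 1/(7*(-15 - 8)) = (1/7)/(-23) = (1/7)*(-1/23) = -1/161 ≈ -0.0062112)
9*c - 1 = 9*(-1/161) - 1 = -9/161 - 1 = -170/161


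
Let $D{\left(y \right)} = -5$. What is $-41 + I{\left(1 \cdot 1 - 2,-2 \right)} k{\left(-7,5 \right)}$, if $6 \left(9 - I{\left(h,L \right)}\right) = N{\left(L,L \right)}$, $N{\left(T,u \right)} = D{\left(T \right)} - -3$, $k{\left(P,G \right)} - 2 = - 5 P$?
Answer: $\frac{913}{3} \approx 304.33$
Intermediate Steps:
$k{\left(P,G \right)} = 2 - 5 P$
$N{\left(T,u \right)} = -2$ ($N{\left(T,u \right)} = -5 - -3 = -5 + 3 = -2$)
$I{\left(h,L \right)} = \frac{28}{3}$ ($I{\left(h,L \right)} = 9 - - \frac{1}{3} = 9 + \frac{1}{3} = \frac{28}{3}$)
$-41 + I{\left(1 \cdot 1 - 2,-2 \right)} k{\left(-7,5 \right)} = -41 + \frac{28 \left(2 - -35\right)}{3} = -41 + \frac{28 \left(2 + 35\right)}{3} = -41 + \frac{28}{3} \cdot 37 = -41 + \frac{1036}{3} = \frac{913}{3}$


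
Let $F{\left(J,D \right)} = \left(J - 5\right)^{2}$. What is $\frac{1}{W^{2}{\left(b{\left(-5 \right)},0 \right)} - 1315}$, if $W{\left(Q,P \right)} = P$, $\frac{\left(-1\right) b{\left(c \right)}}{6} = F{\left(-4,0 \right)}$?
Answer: $- \frac{1}{1315} \approx -0.00076046$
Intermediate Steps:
$F{\left(J,D \right)} = \left(-5 + J\right)^{2}$
$b{\left(c \right)} = -486$ ($b{\left(c \right)} = - 6 \left(-5 - 4\right)^{2} = - 6 \left(-9\right)^{2} = \left(-6\right) 81 = -486$)
$\frac{1}{W^{2}{\left(b{\left(-5 \right)},0 \right)} - 1315} = \frac{1}{0^{2} - 1315} = \frac{1}{0 - 1315} = \frac{1}{-1315} = - \frac{1}{1315}$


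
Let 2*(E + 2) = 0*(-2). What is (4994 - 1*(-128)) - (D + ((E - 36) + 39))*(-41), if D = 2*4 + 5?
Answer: 5696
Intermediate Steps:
D = 13 (D = 8 + 5 = 13)
E = -2 (E = -2 + (0*(-2))/2 = -2 + (½)*0 = -2 + 0 = -2)
(4994 - 1*(-128)) - (D + ((E - 36) + 39))*(-41) = (4994 - 1*(-128)) - (13 + ((-2 - 36) + 39))*(-41) = (4994 + 128) - (13 + (-38 + 39))*(-41) = 5122 - (13 + 1)*(-41) = 5122 - 14*(-41) = 5122 - 1*(-574) = 5122 + 574 = 5696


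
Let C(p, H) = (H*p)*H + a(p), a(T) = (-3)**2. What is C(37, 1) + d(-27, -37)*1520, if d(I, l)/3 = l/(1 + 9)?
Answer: -16826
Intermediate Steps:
a(T) = 9
C(p, H) = 9 + p*H**2 (C(p, H) = (H*p)*H + 9 = p*H**2 + 9 = 9 + p*H**2)
d(I, l) = 3*l/10 (d(I, l) = 3*(l/(1 + 9)) = 3*(l/10) = 3*l/10)
C(37, 1) + d(-27, -37)*1520 = (9 + 37*1**2) + ((3/10)*(-37))*1520 = (9 + 37*1) - 111/10*1520 = (9 + 37) - 16872 = 46 - 16872 = -16826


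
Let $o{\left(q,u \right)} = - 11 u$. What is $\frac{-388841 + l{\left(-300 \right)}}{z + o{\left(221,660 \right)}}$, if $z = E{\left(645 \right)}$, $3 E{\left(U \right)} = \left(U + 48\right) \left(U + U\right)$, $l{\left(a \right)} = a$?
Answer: $- \frac{389141}{290730} \approx -1.3385$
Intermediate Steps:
$E{\left(U \right)} = \frac{2 U \left(48 + U\right)}{3}$ ($E{\left(U \right)} = \frac{\left(U + 48\right) \left(U + U\right)}{3} = \frac{\left(48 + U\right) 2 U}{3} = \frac{2 U \left(48 + U\right)}{3}$)
$z = 297990$ ($z = \frac{2}{3} \cdot 645 \left(48 + 645\right) = \frac{2}{3} \cdot 645 \cdot 693 = 297990$)
$\frac{-388841 + l{\left(-300 \right)}}{z + o{\left(221,660 \right)}} = \frac{-388841 - 300}{297990 - 7260} = - \frac{389141}{297990 - 7260} = - \frac{389141}{290730}$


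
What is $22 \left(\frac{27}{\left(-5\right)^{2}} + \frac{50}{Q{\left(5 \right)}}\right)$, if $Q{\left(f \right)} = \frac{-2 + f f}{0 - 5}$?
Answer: $- \frac{123838}{575} \approx -215.37$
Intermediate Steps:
$Q{\left(f \right)} = \frac{2}{5} - \frac{f^{2}}{5}$ ($Q{\left(f \right)} = \frac{-2 + f^{2}}{-5} = \left(-2 + f^{2}\right) \left(- \frac{1}{5}\right) = \frac{2}{5} - \frac{f^{2}}{5}$)
$22 \left(\frac{27}{\left(-5\right)^{2}} + \frac{50}{Q{\left(5 \right)}}\right) = 22 \left(\frac{27}{\left(-5\right)^{2}} + \frac{50}{\frac{2}{5} - \frac{5^{2}}{5}}\right) = 22 \left(\frac{27}{25} + \frac{50}{\frac{2}{5} - 5}\right) = 22 \left(27 \cdot \frac{1}{25} + \frac{50}{\frac{2}{5} - 5}\right) = 22 \left(\frac{27}{25} + \frac{50}{- \frac{23}{5}}\right) = 22 \left(\frac{27}{25} + 50 \left(- \frac{5}{23}\right)\right) = 22 \left(\frac{27}{25} - \frac{250}{23}\right) = 22 \left(- \frac{5629}{575}\right) = - \frac{123838}{575}$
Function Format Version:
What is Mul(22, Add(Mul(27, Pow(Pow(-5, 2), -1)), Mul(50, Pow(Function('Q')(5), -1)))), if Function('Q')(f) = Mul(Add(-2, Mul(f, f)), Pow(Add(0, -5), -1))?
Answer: Rational(-123838, 575) ≈ -215.37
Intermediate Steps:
Function('Q')(f) = Add(Rational(2, 5), Mul(Rational(-1, 5), Pow(f, 2))) (Function('Q')(f) = Mul(Add(-2, Pow(f, 2)), Pow(-5, -1)) = Mul(Add(-2, Pow(f, 2)), Rational(-1, 5)) = Add(Rational(2, 5), Mul(Rational(-1, 5), Pow(f, 2))))
Mul(22, Add(Mul(27, Pow(Pow(-5, 2), -1)), Mul(50, Pow(Function('Q')(5), -1)))) = Mul(22, Add(Mul(27, Pow(Pow(-5, 2), -1)), Mul(50, Pow(Add(Rational(2, 5), Mul(Rational(-1, 5), Pow(5, 2))), -1)))) = Mul(22, Add(Mul(27, Pow(25, -1)), Mul(50, Pow(Add(Rational(2, 5), Mul(Rational(-1, 5), 25)), -1)))) = Mul(22, Add(Mul(27, Rational(1, 25)), Mul(50, Pow(Add(Rational(2, 5), -5), -1)))) = Mul(22, Add(Rational(27, 25), Mul(50, Pow(Rational(-23, 5), -1)))) = Mul(22, Add(Rational(27, 25), Mul(50, Rational(-5, 23)))) = Mul(22, Add(Rational(27, 25), Rational(-250, 23))) = Mul(22, Rational(-5629, 575)) = Rational(-123838, 575)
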